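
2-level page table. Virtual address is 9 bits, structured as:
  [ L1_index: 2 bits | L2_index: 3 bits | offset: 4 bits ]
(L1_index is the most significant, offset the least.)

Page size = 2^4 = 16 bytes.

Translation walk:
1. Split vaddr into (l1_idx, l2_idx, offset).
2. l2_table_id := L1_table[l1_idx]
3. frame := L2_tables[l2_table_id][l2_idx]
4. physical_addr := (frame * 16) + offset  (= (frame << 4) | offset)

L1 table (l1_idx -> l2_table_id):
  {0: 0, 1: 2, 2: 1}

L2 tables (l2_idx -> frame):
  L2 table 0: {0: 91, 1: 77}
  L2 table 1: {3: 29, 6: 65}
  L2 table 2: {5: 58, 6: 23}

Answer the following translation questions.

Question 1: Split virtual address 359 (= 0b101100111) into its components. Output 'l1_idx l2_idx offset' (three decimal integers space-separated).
vaddr = 359 = 0b101100111
  top 2 bits -> l1_idx = 2
  next 3 bits -> l2_idx = 6
  bottom 4 bits -> offset = 7

Answer: 2 6 7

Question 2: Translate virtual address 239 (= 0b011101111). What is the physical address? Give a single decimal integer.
Answer: 383

Derivation:
vaddr = 239 = 0b011101111
Split: l1_idx=1, l2_idx=6, offset=15
L1[1] = 2
L2[2][6] = 23
paddr = 23 * 16 + 15 = 383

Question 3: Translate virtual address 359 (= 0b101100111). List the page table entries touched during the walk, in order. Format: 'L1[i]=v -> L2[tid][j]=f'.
Answer: L1[2]=1 -> L2[1][6]=65

Derivation:
vaddr = 359 = 0b101100111
Split: l1_idx=2, l2_idx=6, offset=7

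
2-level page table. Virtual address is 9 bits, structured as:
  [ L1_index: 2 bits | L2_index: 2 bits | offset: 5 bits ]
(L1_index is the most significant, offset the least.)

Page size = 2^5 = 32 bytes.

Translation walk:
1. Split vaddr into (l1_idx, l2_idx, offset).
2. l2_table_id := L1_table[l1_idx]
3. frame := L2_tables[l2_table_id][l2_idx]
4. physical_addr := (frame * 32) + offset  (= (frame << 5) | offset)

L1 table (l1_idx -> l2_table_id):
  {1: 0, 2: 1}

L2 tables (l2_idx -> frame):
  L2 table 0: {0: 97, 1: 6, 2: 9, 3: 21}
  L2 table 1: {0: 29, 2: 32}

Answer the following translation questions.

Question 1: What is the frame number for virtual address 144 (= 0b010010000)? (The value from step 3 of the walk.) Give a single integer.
vaddr = 144: l1_idx=1, l2_idx=0
L1[1] = 0; L2[0][0] = 97

Answer: 97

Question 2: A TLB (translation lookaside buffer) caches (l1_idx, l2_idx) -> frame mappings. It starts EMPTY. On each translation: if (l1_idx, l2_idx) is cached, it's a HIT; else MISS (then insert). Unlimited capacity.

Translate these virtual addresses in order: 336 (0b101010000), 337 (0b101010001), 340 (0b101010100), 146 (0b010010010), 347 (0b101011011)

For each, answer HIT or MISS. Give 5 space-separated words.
vaddr=336: (2,2) not in TLB -> MISS, insert
vaddr=337: (2,2) in TLB -> HIT
vaddr=340: (2,2) in TLB -> HIT
vaddr=146: (1,0) not in TLB -> MISS, insert
vaddr=347: (2,2) in TLB -> HIT

Answer: MISS HIT HIT MISS HIT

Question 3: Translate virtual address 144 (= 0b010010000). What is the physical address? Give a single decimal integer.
vaddr = 144 = 0b010010000
Split: l1_idx=1, l2_idx=0, offset=16
L1[1] = 0
L2[0][0] = 97
paddr = 97 * 32 + 16 = 3120

Answer: 3120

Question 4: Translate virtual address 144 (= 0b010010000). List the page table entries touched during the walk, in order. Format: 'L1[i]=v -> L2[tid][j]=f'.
Answer: L1[1]=0 -> L2[0][0]=97

Derivation:
vaddr = 144 = 0b010010000
Split: l1_idx=1, l2_idx=0, offset=16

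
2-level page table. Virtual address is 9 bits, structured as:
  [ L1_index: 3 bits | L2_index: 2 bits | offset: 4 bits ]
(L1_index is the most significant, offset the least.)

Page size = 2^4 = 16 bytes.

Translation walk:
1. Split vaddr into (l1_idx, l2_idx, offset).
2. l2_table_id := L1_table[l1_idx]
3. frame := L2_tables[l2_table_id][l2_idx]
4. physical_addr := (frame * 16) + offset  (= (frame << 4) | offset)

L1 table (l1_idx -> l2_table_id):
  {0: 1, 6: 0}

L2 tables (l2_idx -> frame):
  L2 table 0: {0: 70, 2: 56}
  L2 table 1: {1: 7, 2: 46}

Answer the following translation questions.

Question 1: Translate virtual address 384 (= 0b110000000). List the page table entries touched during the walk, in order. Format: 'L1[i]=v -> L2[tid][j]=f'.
vaddr = 384 = 0b110000000
Split: l1_idx=6, l2_idx=0, offset=0

Answer: L1[6]=0 -> L2[0][0]=70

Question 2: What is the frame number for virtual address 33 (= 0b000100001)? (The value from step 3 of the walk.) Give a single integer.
vaddr = 33: l1_idx=0, l2_idx=2
L1[0] = 1; L2[1][2] = 46

Answer: 46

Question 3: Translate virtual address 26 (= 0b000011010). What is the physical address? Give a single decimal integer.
vaddr = 26 = 0b000011010
Split: l1_idx=0, l2_idx=1, offset=10
L1[0] = 1
L2[1][1] = 7
paddr = 7 * 16 + 10 = 122

Answer: 122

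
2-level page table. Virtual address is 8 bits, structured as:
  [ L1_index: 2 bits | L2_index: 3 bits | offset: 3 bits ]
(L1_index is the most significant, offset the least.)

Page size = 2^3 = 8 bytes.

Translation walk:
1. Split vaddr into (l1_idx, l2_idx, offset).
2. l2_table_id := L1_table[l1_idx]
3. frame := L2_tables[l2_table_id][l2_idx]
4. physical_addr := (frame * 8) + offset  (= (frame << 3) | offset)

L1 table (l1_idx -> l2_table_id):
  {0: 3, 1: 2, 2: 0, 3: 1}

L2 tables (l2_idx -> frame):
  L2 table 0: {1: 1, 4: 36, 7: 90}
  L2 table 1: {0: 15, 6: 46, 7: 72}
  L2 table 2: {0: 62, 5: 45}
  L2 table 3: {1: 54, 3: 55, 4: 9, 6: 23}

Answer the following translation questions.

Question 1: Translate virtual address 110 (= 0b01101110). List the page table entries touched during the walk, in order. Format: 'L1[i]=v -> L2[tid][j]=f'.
vaddr = 110 = 0b01101110
Split: l1_idx=1, l2_idx=5, offset=6

Answer: L1[1]=2 -> L2[2][5]=45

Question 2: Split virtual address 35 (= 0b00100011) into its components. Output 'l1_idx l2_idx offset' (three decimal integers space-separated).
vaddr = 35 = 0b00100011
  top 2 bits -> l1_idx = 0
  next 3 bits -> l2_idx = 4
  bottom 3 bits -> offset = 3

Answer: 0 4 3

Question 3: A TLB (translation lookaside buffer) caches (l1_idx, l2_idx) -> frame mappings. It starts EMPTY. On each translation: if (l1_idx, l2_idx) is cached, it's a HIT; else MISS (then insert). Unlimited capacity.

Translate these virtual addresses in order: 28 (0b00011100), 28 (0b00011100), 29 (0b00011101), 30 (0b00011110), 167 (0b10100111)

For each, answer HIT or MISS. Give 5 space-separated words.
Answer: MISS HIT HIT HIT MISS

Derivation:
vaddr=28: (0,3) not in TLB -> MISS, insert
vaddr=28: (0,3) in TLB -> HIT
vaddr=29: (0,3) in TLB -> HIT
vaddr=30: (0,3) in TLB -> HIT
vaddr=167: (2,4) not in TLB -> MISS, insert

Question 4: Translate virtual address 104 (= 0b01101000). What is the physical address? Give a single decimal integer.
Answer: 360

Derivation:
vaddr = 104 = 0b01101000
Split: l1_idx=1, l2_idx=5, offset=0
L1[1] = 2
L2[2][5] = 45
paddr = 45 * 8 + 0 = 360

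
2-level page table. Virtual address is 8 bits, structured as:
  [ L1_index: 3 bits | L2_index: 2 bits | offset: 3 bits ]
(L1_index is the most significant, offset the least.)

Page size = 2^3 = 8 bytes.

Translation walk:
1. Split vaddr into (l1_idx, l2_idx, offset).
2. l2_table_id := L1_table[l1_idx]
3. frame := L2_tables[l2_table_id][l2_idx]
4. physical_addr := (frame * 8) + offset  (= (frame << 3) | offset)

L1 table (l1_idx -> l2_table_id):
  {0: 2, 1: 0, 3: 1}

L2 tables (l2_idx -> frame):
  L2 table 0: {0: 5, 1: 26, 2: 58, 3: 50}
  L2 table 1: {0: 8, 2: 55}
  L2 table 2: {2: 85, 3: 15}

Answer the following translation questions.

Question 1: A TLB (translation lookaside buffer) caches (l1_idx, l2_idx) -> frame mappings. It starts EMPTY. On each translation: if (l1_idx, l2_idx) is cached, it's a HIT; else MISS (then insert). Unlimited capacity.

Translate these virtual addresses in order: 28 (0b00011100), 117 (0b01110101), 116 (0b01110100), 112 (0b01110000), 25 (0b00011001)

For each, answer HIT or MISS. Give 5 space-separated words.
vaddr=28: (0,3) not in TLB -> MISS, insert
vaddr=117: (3,2) not in TLB -> MISS, insert
vaddr=116: (3,2) in TLB -> HIT
vaddr=112: (3,2) in TLB -> HIT
vaddr=25: (0,3) in TLB -> HIT

Answer: MISS MISS HIT HIT HIT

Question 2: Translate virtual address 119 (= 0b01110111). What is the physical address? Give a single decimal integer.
Answer: 447

Derivation:
vaddr = 119 = 0b01110111
Split: l1_idx=3, l2_idx=2, offset=7
L1[3] = 1
L2[1][2] = 55
paddr = 55 * 8 + 7 = 447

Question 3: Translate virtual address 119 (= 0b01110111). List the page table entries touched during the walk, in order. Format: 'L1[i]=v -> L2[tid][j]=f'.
vaddr = 119 = 0b01110111
Split: l1_idx=3, l2_idx=2, offset=7

Answer: L1[3]=1 -> L2[1][2]=55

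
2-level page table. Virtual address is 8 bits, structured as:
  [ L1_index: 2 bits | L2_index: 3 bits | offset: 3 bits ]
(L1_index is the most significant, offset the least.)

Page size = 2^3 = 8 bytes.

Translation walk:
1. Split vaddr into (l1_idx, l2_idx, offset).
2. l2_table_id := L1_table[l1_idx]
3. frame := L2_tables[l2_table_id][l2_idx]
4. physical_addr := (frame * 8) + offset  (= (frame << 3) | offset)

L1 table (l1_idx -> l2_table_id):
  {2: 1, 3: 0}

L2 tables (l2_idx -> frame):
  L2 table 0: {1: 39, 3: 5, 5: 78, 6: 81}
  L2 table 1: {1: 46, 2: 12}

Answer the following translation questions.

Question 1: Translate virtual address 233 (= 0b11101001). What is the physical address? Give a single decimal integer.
Answer: 625

Derivation:
vaddr = 233 = 0b11101001
Split: l1_idx=3, l2_idx=5, offset=1
L1[3] = 0
L2[0][5] = 78
paddr = 78 * 8 + 1 = 625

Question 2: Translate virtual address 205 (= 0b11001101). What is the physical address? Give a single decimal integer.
vaddr = 205 = 0b11001101
Split: l1_idx=3, l2_idx=1, offset=5
L1[3] = 0
L2[0][1] = 39
paddr = 39 * 8 + 5 = 317

Answer: 317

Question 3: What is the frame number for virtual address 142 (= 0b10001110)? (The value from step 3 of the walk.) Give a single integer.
vaddr = 142: l1_idx=2, l2_idx=1
L1[2] = 1; L2[1][1] = 46

Answer: 46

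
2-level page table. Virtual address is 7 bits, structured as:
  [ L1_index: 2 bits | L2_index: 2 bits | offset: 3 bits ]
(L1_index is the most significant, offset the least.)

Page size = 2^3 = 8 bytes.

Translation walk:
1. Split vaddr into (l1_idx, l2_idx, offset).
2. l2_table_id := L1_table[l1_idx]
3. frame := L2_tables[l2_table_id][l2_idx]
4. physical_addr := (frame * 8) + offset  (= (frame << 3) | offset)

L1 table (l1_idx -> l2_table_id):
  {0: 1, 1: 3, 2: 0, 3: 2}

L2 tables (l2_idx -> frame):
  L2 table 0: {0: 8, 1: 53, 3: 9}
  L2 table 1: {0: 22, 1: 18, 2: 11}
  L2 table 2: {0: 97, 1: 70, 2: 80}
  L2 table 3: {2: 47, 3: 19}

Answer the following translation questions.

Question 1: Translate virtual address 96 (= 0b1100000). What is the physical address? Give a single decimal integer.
vaddr = 96 = 0b1100000
Split: l1_idx=3, l2_idx=0, offset=0
L1[3] = 2
L2[2][0] = 97
paddr = 97 * 8 + 0 = 776

Answer: 776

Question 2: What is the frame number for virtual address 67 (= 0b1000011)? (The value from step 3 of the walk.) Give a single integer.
vaddr = 67: l1_idx=2, l2_idx=0
L1[2] = 0; L2[0][0] = 8

Answer: 8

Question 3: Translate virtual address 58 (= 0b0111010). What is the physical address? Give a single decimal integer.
vaddr = 58 = 0b0111010
Split: l1_idx=1, l2_idx=3, offset=2
L1[1] = 3
L2[3][3] = 19
paddr = 19 * 8 + 2 = 154

Answer: 154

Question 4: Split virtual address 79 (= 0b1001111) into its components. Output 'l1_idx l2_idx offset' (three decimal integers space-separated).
Answer: 2 1 7

Derivation:
vaddr = 79 = 0b1001111
  top 2 bits -> l1_idx = 2
  next 2 bits -> l2_idx = 1
  bottom 3 bits -> offset = 7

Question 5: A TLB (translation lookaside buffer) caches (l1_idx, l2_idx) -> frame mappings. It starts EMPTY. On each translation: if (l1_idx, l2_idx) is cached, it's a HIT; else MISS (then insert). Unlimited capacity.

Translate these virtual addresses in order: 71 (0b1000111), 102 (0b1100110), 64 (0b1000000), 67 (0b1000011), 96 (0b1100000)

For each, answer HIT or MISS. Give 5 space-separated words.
Answer: MISS MISS HIT HIT HIT

Derivation:
vaddr=71: (2,0) not in TLB -> MISS, insert
vaddr=102: (3,0) not in TLB -> MISS, insert
vaddr=64: (2,0) in TLB -> HIT
vaddr=67: (2,0) in TLB -> HIT
vaddr=96: (3,0) in TLB -> HIT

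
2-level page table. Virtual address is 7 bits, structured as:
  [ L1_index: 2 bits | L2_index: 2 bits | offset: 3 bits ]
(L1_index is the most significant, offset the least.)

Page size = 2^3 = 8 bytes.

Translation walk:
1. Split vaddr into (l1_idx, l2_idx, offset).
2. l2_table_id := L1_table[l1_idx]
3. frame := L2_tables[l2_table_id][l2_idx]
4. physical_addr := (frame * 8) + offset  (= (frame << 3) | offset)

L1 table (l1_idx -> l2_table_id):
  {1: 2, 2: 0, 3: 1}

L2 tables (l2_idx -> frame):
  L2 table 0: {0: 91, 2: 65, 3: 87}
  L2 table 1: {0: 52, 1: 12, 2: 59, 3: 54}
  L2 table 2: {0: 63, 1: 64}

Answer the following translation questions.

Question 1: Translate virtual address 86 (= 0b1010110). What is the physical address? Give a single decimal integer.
vaddr = 86 = 0b1010110
Split: l1_idx=2, l2_idx=2, offset=6
L1[2] = 0
L2[0][2] = 65
paddr = 65 * 8 + 6 = 526

Answer: 526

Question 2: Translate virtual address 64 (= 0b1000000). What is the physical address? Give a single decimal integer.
vaddr = 64 = 0b1000000
Split: l1_idx=2, l2_idx=0, offset=0
L1[2] = 0
L2[0][0] = 91
paddr = 91 * 8 + 0 = 728

Answer: 728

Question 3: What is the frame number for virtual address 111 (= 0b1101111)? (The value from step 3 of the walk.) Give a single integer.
vaddr = 111: l1_idx=3, l2_idx=1
L1[3] = 1; L2[1][1] = 12

Answer: 12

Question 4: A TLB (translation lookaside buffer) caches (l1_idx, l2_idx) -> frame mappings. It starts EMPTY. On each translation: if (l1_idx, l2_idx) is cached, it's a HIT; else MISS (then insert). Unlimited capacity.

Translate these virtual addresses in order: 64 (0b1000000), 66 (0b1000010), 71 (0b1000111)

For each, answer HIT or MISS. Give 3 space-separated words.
vaddr=64: (2,0) not in TLB -> MISS, insert
vaddr=66: (2,0) in TLB -> HIT
vaddr=71: (2,0) in TLB -> HIT

Answer: MISS HIT HIT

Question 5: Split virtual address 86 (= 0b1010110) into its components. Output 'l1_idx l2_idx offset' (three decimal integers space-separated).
vaddr = 86 = 0b1010110
  top 2 bits -> l1_idx = 2
  next 2 bits -> l2_idx = 2
  bottom 3 bits -> offset = 6

Answer: 2 2 6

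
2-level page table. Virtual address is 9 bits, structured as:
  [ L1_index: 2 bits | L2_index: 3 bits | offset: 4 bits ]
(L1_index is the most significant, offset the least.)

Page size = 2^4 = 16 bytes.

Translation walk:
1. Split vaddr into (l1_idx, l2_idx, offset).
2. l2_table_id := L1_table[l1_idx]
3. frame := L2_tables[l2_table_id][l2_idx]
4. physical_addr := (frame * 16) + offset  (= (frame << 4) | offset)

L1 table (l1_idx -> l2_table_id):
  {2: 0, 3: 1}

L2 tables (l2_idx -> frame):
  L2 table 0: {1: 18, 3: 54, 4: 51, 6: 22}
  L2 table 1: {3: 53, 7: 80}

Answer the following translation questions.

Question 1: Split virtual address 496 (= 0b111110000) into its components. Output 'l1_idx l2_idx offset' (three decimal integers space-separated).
vaddr = 496 = 0b111110000
  top 2 bits -> l1_idx = 3
  next 3 bits -> l2_idx = 7
  bottom 4 bits -> offset = 0

Answer: 3 7 0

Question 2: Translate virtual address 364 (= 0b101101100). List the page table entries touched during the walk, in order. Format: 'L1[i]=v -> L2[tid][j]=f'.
Answer: L1[2]=0 -> L2[0][6]=22

Derivation:
vaddr = 364 = 0b101101100
Split: l1_idx=2, l2_idx=6, offset=12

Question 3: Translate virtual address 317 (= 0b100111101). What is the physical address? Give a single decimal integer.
Answer: 877

Derivation:
vaddr = 317 = 0b100111101
Split: l1_idx=2, l2_idx=3, offset=13
L1[2] = 0
L2[0][3] = 54
paddr = 54 * 16 + 13 = 877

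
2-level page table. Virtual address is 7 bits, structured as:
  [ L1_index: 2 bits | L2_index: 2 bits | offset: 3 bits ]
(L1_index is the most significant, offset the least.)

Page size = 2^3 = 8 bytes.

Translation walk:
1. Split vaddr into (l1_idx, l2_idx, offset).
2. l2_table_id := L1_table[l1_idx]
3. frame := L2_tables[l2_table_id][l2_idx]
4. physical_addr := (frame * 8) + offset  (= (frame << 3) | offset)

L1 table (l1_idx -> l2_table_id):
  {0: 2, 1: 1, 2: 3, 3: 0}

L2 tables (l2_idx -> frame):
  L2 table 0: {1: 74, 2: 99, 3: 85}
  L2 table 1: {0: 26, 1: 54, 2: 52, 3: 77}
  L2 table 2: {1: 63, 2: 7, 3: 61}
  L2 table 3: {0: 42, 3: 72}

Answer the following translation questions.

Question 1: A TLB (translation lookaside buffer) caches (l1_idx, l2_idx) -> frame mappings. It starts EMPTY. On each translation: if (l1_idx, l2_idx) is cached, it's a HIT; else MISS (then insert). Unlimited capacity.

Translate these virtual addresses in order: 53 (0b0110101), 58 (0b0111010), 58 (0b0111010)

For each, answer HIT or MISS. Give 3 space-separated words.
Answer: MISS MISS HIT

Derivation:
vaddr=53: (1,2) not in TLB -> MISS, insert
vaddr=58: (1,3) not in TLB -> MISS, insert
vaddr=58: (1,3) in TLB -> HIT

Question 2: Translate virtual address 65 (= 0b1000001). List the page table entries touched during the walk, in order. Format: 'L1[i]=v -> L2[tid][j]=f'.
Answer: L1[2]=3 -> L2[3][0]=42

Derivation:
vaddr = 65 = 0b1000001
Split: l1_idx=2, l2_idx=0, offset=1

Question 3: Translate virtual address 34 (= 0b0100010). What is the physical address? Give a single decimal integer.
Answer: 210

Derivation:
vaddr = 34 = 0b0100010
Split: l1_idx=1, l2_idx=0, offset=2
L1[1] = 1
L2[1][0] = 26
paddr = 26 * 8 + 2 = 210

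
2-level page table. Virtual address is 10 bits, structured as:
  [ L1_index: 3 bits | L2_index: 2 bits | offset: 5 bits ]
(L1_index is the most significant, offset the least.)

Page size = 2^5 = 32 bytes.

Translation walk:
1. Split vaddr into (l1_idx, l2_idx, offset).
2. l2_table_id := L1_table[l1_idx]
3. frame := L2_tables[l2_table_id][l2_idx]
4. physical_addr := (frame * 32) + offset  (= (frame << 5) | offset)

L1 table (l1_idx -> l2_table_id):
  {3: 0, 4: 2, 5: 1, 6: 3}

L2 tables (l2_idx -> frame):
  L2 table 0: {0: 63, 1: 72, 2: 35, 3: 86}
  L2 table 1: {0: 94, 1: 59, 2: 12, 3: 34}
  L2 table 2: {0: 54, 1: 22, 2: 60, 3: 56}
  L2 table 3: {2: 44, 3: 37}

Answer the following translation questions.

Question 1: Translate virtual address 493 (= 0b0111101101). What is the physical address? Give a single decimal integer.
Answer: 2765

Derivation:
vaddr = 493 = 0b0111101101
Split: l1_idx=3, l2_idx=3, offset=13
L1[3] = 0
L2[0][3] = 86
paddr = 86 * 32 + 13 = 2765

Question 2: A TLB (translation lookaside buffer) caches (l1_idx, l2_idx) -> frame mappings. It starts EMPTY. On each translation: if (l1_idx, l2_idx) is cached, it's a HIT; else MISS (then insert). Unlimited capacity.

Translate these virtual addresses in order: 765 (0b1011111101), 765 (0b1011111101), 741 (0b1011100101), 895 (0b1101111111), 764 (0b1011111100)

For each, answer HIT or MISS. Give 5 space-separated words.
Answer: MISS HIT HIT MISS HIT

Derivation:
vaddr=765: (5,3) not in TLB -> MISS, insert
vaddr=765: (5,3) in TLB -> HIT
vaddr=741: (5,3) in TLB -> HIT
vaddr=895: (6,3) not in TLB -> MISS, insert
vaddr=764: (5,3) in TLB -> HIT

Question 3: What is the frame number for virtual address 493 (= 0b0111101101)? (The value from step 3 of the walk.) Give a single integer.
Answer: 86

Derivation:
vaddr = 493: l1_idx=3, l2_idx=3
L1[3] = 0; L2[0][3] = 86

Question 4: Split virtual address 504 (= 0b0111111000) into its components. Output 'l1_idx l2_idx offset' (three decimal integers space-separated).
vaddr = 504 = 0b0111111000
  top 3 bits -> l1_idx = 3
  next 2 bits -> l2_idx = 3
  bottom 5 bits -> offset = 24

Answer: 3 3 24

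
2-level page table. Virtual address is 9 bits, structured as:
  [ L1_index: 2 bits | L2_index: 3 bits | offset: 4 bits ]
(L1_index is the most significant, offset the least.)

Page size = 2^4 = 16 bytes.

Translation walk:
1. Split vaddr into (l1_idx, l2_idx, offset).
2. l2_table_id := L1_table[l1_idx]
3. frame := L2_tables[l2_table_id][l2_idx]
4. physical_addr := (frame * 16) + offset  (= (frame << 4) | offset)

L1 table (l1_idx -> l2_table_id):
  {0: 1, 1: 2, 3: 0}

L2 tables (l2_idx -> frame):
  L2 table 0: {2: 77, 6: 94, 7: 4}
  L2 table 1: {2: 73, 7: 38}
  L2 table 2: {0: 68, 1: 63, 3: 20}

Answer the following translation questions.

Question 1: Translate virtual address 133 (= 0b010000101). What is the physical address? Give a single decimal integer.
vaddr = 133 = 0b010000101
Split: l1_idx=1, l2_idx=0, offset=5
L1[1] = 2
L2[2][0] = 68
paddr = 68 * 16 + 5 = 1093

Answer: 1093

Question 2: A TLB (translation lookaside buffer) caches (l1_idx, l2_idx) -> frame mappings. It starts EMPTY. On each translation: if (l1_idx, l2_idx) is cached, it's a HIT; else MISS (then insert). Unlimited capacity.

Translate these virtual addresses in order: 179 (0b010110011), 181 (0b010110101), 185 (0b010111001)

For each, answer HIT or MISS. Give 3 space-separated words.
Answer: MISS HIT HIT

Derivation:
vaddr=179: (1,3) not in TLB -> MISS, insert
vaddr=181: (1,3) in TLB -> HIT
vaddr=185: (1,3) in TLB -> HIT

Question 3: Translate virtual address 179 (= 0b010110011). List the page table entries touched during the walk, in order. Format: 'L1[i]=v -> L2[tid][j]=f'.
vaddr = 179 = 0b010110011
Split: l1_idx=1, l2_idx=3, offset=3

Answer: L1[1]=2 -> L2[2][3]=20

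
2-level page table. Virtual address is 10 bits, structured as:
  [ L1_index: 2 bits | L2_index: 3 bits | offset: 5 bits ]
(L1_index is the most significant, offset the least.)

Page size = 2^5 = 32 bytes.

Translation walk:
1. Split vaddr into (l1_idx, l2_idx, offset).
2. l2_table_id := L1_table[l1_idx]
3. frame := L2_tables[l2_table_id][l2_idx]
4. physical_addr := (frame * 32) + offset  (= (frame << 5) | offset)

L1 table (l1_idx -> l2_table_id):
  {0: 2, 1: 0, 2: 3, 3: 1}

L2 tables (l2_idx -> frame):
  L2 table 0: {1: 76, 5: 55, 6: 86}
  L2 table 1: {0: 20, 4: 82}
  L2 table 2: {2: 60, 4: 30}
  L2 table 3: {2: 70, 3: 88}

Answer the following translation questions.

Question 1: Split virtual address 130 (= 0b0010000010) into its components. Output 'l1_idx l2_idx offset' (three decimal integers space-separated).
Answer: 0 4 2

Derivation:
vaddr = 130 = 0b0010000010
  top 2 bits -> l1_idx = 0
  next 3 bits -> l2_idx = 4
  bottom 5 bits -> offset = 2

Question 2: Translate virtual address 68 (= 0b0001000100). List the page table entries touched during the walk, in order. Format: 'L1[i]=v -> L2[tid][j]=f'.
vaddr = 68 = 0b0001000100
Split: l1_idx=0, l2_idx=2, offset=4

Answer: L1[0]=2 -> L2[2][2]=60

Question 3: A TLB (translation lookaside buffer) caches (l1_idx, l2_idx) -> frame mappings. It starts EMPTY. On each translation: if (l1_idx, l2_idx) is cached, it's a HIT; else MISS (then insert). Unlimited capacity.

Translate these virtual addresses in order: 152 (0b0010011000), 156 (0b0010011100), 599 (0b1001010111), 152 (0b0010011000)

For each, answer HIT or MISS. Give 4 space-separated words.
vaddr=152: (0,4) not in TLB -> MISS, insert
vaddr=156: (0,4) in TLB -> HIT
vaddr=599: (2,2) not in TLB -> MISS, insert
vaddr=152: (0,4) in TLB -> HIT

Answer: MISS HIT MISS HIT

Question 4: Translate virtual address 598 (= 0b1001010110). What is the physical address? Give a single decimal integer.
vaddr = 598 = 0b1001010110
Split: l1_idx=2, l2_idx=2, offset=22
L1[2] = 3
L2[3][2] = 70
paddr = 70 * 32 + 22 = 2262

Answer: 2262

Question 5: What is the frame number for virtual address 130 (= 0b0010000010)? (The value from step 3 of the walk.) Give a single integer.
vaddr = 130: l1_idx=0, l2_idx=4
L1[0] = 2; L2[2][4] = 30

Answer: 30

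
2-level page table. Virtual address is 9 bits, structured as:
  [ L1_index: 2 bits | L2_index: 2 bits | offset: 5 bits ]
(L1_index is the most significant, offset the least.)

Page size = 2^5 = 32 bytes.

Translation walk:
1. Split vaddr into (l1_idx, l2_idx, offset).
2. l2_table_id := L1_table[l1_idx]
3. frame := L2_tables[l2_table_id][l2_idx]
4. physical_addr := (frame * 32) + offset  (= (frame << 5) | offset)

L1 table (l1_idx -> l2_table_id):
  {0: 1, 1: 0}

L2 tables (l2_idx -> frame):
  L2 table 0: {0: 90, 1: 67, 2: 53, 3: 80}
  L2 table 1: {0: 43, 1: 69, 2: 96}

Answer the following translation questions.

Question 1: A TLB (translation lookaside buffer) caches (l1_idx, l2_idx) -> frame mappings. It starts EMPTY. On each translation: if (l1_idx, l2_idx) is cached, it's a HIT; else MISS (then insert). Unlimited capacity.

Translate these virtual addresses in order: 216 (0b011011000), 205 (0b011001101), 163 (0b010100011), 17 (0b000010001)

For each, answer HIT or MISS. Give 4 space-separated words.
Answer: MISS HIT MISS MISS

Derivation:
vaddr=216: (1,2) not in TLB -> MISS, insert
vaddr=205: (1,2) in TLB -> HIT
vaddr=163: (1,1) not in TLB -> MISS, insert
vaddr=17: (0,0) not in TLB -> MISS, insert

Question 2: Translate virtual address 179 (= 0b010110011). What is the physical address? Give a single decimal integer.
vaddr = 179 = 0b010110011
Split: l1_idx=1, l2_idx=1, offset=19
L1[1] = 0
L2[0][1] = 67
paddr = 67 * 32 + 19 = 2163

Answer: 2163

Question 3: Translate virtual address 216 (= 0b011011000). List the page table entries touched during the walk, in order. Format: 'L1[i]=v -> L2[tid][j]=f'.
Answer: L1[1]=0 -> L2[0][2]=53

Derivation:
vaddr = 216 = 0b011011000
Split: l1_idx=1, l2_idx=2, offset=24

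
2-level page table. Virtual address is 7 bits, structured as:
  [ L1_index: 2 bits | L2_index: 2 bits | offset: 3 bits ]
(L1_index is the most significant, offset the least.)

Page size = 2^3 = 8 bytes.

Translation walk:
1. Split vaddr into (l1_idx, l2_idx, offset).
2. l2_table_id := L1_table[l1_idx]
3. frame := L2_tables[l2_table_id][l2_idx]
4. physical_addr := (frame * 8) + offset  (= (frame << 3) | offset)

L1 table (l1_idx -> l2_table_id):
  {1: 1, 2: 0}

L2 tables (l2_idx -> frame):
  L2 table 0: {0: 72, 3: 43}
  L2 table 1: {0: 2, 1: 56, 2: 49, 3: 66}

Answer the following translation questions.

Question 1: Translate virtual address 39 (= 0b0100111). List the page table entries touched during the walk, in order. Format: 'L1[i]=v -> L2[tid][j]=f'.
vaddr = 39 = 0b0100111
Split: l1_idx=1, l2_idx=0, offset=7

Answer: L1[1]=1 -> L2[1][0]=2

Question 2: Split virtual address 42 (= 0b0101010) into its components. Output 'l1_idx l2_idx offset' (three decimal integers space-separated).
Answer: 1 1 2

Derivation:
vaddr = 42 = 0b0101010
  top 2 bits -> l1_idx = 1
  next 2 bits -> l2_idx = 1
  bottom 3 bits -> offset = 2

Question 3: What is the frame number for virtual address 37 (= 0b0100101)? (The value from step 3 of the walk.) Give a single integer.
Answer: 2

Derivation:
vaddr = 37: l1_idx=1, l2_idx=0
L1[1] = 1; L2[1][0] = 2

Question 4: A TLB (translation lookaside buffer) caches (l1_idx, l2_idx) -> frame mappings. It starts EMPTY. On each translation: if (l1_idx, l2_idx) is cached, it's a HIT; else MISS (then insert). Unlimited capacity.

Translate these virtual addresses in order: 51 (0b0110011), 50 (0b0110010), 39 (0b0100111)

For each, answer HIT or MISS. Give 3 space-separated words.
vaddr=51: (1,2) not in TLB -> MISS, insert
vaddr=50: (1,2) in TLB -> HIT
vaddr=39: (1,0) not in TLB -> MISS, insert

Answer: MISS HIT MISS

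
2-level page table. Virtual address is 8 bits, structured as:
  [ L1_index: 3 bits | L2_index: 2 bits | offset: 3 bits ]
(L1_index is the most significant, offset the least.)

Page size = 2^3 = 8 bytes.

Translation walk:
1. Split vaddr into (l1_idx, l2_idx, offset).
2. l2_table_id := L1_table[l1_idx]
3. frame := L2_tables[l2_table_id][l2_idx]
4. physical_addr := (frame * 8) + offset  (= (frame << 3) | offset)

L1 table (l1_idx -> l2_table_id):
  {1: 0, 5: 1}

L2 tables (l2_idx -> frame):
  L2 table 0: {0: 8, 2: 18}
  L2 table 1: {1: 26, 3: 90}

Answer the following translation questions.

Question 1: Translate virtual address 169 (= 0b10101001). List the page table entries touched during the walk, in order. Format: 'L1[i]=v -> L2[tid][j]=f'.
Answer: L1[5]=1 -> L2[1][1]=26

Derivation:
vaddr = 169 = 0b10101001
Split: l1_idx=5, l2_idx=1, offset=1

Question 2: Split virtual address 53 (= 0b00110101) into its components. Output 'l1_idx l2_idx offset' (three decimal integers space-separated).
vaddr = 53 = 0b00110101
  top 3 bits -> l1_idx = 1
  next 2 bits -> l2_idx = 2
  bottom 3 bits -> offset = 5

Answer: 1 2 5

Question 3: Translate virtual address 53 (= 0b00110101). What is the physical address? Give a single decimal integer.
vaddr = 53 = 0b00110101
Split: l1_idx=1, l2_idx=2, offset=5
L1[1] = 0
L2[0][2] = 18
paddr = 18 * 8 + 5 = 149

Answer: 149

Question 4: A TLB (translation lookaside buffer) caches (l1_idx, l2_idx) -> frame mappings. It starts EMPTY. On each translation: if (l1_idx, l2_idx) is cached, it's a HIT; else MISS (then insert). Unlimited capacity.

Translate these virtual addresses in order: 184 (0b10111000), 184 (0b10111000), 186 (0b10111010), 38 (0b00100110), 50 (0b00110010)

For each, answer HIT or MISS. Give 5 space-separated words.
vaddr=184: (5,3) not in TLB -> MISS, insert
vaddr=184: (5,3) in TLB -> HIT
vaddr=186: (5,3) in TLB -> HIT
vaddr=38: (1,0) not in TLB -> MISS, insert
vaddr=50: (1,2) not in TLB -> MISS, insert

Answer: MISS HIT HIT MISS MISS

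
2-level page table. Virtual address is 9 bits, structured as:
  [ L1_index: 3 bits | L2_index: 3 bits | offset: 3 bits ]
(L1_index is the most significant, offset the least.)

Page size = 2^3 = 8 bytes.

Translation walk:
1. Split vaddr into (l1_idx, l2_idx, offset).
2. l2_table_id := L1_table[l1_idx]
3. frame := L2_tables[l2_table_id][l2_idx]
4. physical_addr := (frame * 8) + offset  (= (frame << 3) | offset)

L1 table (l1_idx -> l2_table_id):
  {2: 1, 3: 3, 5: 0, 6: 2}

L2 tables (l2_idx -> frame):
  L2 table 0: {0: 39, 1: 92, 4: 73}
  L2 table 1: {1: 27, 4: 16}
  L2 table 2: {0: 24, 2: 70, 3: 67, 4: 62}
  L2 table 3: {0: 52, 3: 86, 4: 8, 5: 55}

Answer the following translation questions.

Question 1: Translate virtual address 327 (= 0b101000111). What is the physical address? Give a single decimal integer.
Answer: 319

Derivation:
vaddr = 327 = 0b101000111
Split: l1_idx=5, l2_idx=0, offset=7
L1[5] = 0
L2[0][0] = 39
paddr = 39 * 8 + 7 = 319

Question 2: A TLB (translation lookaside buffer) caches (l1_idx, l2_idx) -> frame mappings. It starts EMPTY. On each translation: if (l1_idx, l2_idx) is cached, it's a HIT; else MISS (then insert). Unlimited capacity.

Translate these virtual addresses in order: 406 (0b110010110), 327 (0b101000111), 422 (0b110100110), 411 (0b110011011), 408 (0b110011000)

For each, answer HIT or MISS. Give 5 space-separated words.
Answer: MISS MISS MISS MISS HIT

Derivation:
vaddr=406: (6,2) not in TLB -> MISS, insert
vaddr=327: (5,0) not in TLB -> MISS, insert
vaddr=422: (6,4) not in TLB -> MISS, insert
vaddr=411: (6,3) not in TLB -> MISS, insert
vaddr=408: (6,3) in TLB -> HIT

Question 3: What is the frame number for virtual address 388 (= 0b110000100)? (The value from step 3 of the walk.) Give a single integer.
vaddr = 388: l1_idx=6, l2_idx=0
L1[6] = 2; L2[2][0] = 24

Answer: 24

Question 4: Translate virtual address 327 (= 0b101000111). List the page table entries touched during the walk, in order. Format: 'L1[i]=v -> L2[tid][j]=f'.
Answer: L1[5]=0 -> L2[0][0]=39

Derivation:
vaddr = 327 = 0b101000111
Split: l1_idx=5, l2_idx=0, offset=7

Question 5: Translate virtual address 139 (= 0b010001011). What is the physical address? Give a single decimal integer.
vaddr = 139 = 0b010001011
Split: l1_idx=2, l2_idx=1, offset=3
L1[2] = 1
L2[1][1] = 27
paddr = 27 * 8 + 3 = 219

Answer: 219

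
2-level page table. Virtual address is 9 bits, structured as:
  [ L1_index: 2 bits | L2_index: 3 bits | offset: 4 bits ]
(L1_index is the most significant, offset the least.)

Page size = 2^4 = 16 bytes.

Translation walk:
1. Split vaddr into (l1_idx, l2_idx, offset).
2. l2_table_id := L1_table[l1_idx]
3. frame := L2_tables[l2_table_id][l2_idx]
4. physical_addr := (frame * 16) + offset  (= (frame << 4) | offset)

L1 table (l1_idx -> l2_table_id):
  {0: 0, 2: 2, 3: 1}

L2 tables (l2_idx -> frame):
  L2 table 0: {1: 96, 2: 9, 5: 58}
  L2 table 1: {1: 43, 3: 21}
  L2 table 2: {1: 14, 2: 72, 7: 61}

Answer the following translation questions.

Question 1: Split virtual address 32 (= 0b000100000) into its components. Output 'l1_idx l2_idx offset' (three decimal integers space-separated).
vaddr = 32 = 0b000100000
  top 2 bits -> l1_idx = 0
  next 3 bits -> l2_idx = 2
  bottom 4 bits -> offset = 0

Answer: 0 2 0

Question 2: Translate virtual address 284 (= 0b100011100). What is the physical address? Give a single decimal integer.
Answer: 236

Derivation:
vaddr = 284 = 0b100011100
Split: l1_idx=2, l2_idx=1, offset=12
L1[2] = 2
L2[2][1] = 14
paddr = 14 * 16 + 12 = 236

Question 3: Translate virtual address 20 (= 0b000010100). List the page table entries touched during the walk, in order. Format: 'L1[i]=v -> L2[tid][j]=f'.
vaddr = 20 = 0b000010100
Split: l1_idx=0, l2_idx=1, offset=4

Answer: L1[0]=0 -> L2[0][1]=96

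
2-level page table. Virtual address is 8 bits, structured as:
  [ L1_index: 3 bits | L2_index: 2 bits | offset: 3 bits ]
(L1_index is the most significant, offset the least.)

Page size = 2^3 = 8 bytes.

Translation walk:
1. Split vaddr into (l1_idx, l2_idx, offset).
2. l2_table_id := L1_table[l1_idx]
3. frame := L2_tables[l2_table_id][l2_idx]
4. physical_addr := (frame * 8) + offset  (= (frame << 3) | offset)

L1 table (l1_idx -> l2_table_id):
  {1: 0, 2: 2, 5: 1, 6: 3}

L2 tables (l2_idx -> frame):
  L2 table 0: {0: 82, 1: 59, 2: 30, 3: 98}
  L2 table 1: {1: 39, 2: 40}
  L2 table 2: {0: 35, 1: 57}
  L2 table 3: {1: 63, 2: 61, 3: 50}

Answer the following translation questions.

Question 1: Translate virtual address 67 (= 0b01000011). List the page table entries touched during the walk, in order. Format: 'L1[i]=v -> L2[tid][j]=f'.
Answer: L1[2]=2 -> L2[2][0]=35

Derivation:
vaddr = 67 = 0b01000011
Split: l1_idx=2, l2_idx=0, offset=3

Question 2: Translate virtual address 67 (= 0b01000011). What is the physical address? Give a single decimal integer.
vaddr = 67 = 0b01000011
Split: l1_idx=2, l2_idx=0, offset=3
L1[2] = 2
L2[2][0] = 35
paddr = 35 * 8 + 3 = 283

Answer: 283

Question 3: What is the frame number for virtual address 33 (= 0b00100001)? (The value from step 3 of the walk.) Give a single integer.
Answer: 82

Derivation:
vaddr = 33: l1_idx=1, l2_idx=0
L1[1] = 0; L2[0][0] = 82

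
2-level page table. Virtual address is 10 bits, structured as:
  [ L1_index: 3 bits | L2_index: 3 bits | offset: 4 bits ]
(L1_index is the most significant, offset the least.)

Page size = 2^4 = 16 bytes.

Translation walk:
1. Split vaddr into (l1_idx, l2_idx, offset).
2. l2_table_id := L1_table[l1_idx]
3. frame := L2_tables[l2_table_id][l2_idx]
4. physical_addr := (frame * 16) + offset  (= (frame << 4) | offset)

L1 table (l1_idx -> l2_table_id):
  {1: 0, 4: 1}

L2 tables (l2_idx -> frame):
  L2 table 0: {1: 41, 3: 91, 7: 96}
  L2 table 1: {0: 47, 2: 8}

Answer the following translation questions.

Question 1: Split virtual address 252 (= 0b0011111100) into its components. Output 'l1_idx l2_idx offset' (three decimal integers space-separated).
Answer: 1 7 12

Derivation:
vaddr = 252 = 0b0011111100
  top 3 bits -> l1_idx = 1
  next 3 bits -> l2_idx = 7
  bottom 4 bits -> offset = 12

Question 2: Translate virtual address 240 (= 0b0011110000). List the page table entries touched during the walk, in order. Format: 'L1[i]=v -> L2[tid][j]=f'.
vaddr = 240 = 0b0011110000
Split: l1_idx=1, l2_idx=7, offset=0

Answer: L1[1]=0 -> L2[0][7]=96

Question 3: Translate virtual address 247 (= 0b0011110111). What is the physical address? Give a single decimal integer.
Answer: 1543

Derivation:
vaddr = 247 = 0b0011110111
Split: l1_idx=1, l2_idx=7, offset=7
L1[1] = 0
L2[0][7] = 96
paddr = 96 * 16 + 7 = 1543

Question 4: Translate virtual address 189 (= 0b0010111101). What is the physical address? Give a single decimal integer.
Answer: 1469

Derivation:
vaddr = 189 = 0b0010111101
Split: l1_idx=1, l2_idx=3, offset=13
L1[1] = 0
L2[0][3] = 91
paddr = 91 * 16 + 13 = 1469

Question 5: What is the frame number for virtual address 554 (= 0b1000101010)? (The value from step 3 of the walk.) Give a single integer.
Answer: 8

Derivation:
vaddr = 554: l1_idx=4, l2_idx=2
L1[4] = 1; L2[1][2] = 8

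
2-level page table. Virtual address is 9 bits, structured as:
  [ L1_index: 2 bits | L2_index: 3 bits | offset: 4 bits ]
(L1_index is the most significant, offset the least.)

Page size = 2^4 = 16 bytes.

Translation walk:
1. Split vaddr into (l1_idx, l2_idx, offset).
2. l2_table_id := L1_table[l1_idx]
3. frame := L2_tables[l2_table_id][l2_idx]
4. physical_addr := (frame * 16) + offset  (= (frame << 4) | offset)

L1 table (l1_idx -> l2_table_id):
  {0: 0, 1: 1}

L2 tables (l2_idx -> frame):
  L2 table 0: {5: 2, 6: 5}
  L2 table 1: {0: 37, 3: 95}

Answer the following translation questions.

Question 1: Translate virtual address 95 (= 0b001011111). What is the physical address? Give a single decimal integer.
vaddr = 95 = 0b001011111
Split: l1_idx=0, l2_idx=5, offset=15
L1[0] = 0
L2[0][5] = 2
paddr = 2 * 16 + 15 = 47

Answer: 47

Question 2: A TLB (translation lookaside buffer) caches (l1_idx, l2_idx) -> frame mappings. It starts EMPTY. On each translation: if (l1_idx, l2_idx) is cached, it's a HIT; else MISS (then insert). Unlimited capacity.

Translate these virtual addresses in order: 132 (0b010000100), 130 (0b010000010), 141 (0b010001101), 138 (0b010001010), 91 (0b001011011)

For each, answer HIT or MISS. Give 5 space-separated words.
vaddr=132: (1,0) not in TLB -> MISS, insert
vaddr=130: (1,0) in TLB -> HIT
vaddr=141: (1,0) in TLB -> HIT
vaddr=138: (1,0) in TLB -> HIT
vaddr=91: (0,5) not in TLB -> MISS, insert

Answer: MISS HIT HIT HIT MISS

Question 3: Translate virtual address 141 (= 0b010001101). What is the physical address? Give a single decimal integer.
Answer: 605

Derivation:
vaddr = 141 = 0b010001101
Split: l1_idx=1, l2_idx=0, offset=13
L1[1] = 1
L2[1][0] = 37
paddr = 37 * 16 + 13 = 605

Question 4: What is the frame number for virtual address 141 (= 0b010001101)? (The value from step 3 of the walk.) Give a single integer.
vaddr = 141: l1_idx=1, l2_idx=0
L1[1] = 1; L2[1][0] = 37

Answer: 37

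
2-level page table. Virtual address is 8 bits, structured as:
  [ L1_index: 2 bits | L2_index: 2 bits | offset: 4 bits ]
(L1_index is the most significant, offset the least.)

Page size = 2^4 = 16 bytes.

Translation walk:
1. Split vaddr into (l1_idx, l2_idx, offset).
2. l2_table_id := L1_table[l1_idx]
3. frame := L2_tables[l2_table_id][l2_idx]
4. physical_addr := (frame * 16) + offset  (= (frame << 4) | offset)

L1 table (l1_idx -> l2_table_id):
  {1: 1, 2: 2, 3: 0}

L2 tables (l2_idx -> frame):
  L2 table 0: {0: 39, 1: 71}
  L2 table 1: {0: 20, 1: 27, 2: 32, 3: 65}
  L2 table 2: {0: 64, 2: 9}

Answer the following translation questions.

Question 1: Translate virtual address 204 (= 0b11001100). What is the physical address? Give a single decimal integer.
vaddr = 204 = 0b11001100
Split: l1_idx=3, l2_idx=0, offset=12
L1[3] = 0
L2[0][0] = 39
paddr = 39 * 16 + 12 = 636

Answer: 636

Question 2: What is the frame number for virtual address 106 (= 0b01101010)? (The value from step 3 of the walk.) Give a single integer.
vaddr = 106: l1_idx=1, l2_idx=2
L1[1] = 1; L2[1][2] = 32

Answer: 32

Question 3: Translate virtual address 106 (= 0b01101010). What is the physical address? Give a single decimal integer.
Answer: 522

Derivation:
vaddr = 106 = 0b01101010
Split: l1_idx=1, l2_idx=2, offset=10
L1[1] = 1
L2[1][2] = 32
paddr = 32 * 16 + 10 = 522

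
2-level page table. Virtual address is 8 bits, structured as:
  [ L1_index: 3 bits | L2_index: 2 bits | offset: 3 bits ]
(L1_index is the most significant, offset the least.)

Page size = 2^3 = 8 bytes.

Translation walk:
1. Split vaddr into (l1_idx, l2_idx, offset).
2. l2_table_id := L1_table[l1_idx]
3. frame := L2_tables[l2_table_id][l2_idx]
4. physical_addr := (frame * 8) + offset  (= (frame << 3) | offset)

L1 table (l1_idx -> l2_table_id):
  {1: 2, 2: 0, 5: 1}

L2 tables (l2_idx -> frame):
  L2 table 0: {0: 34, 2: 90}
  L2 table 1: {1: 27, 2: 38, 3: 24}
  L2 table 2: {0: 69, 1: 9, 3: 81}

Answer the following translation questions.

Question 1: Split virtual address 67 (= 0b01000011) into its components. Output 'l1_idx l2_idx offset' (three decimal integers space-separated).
vaddr = 67 = 0b01000011
  top 3 bits -> l1_idx = 2
  next 2 bits -> l2_idx = 0
  bottom 3 bits -> offset = 3

Answer: 2 0 3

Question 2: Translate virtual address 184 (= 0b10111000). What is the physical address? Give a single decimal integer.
Answer: 192

Derivation:
vaddr = 184 = 0b10111000
Split: l1_idx=5, l2_idx=3, offset=0
L1[5] = 1
L2[1][3] = 24
paddr = 24 * 8 + 0 = 192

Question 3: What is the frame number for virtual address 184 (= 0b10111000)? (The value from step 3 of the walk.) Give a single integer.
vaddr = 184: l1_idx=5, l2_idx=3
L1[5] = 1; L2[1][3] = 24

Answer: 24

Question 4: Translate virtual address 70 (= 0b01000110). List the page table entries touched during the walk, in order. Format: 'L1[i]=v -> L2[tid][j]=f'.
vaddr = 70 = 0b01000110
Split: l1_idx=2, l2_idx=0, offset=6

Answer: L1[2]=0 -> L2[0][0]=34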